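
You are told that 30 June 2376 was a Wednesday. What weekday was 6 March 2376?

Saturday

Count forward from the earlier date (March 6, 2376) to the later (June 30, 2376):
March 2376: 31 − 6 = 25 days remain.
Then April (30), May (31): 30 + 31 = 61 days.
June 1–30, 2376: 30 days.
Total: 25 + 61 + 30 = 116 days.
116 mod 7 = 4, so 4 days before Wednesday is Saturday.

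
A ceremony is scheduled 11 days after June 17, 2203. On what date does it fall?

June 28, 2203

Count 11 days after June 17, 2203:
Within June 2203: 28 − 17 = 11 days.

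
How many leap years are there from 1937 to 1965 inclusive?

7

Years divisible by 4 in [1937, 1965]: 1940, 1944, 1948, 1952, 1956, 1960, 1964.
No century exceptions apply. Count: 7.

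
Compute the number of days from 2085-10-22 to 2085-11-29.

October 2085: 31 − 22 = 9 days remain.
November 1–29, 2085: 29 days.
Total: 9 + 29 = 38 days.

38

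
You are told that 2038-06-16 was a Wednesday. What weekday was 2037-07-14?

Count forward from the earlier date (July 14, 2037) to the later (June 16, 2038):
July 2037: 31 − 14 = 17 days remain.
Then 10 full months totalling 304 days.
June 1–16, 2038: 16 days.
Residual: 337 days.
Total: 337 days.
337 mod 7 = 1, so 1 day before Wednesday is Tuesday.

Tuesday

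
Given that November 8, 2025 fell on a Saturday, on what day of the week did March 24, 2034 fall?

Day-of-year of November 8, 2025: 312.
Day-of-year of March 24, 2034: 83.
2025 has 365 days, so 365 − 312 = 53 days remain in 2025.
Full years 2026–2033: 6 common + 2 leap = 6×365 + 2×366 = 2922 days.
Total: 53 + 2922 + 83 = 3058 days.
3058 mod 7 = 6, so 6 days after Saturday is Friday.

Friday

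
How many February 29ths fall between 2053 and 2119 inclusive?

Years divisible by 4: 2056, 2060, …, 2116 — 16 in all.
Of these, 2100 is divisible by 100 but not 400, so not leap.
Leap years: 16 − 1 = 15.

15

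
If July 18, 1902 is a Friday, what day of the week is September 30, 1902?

July 1902: 31 − 18 = 13 days remain.
Then August (31): 31 days.
September 1–30, 1902: 30 days.
Total: 13 + 31 + 30 = 74 days.
74 mod 7 = 4, so 4 days after Friday is Tuesday.

Tuesday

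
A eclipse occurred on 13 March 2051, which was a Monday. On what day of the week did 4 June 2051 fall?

Sunday

March 2051: 31 − 13 = 18 days remain.
Then April (30), May (31): 30 + 31 = 61 days.
June 1–4, 2051: 4 days.
Total: 18 + 61 + 4 = 83 days.
83 mod 7 = 6, so 6 days after Monday is Sunday.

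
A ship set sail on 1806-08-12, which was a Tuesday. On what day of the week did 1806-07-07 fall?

Count forward from the earlier date (July 7, 1806) to the later (August 12, 1806):
July 1806: 31 − 7 = 24 days remain.
August 1–12, 1806: 12 days.
Total: 24 + 12 = 36 days.
36 mod 7 = 1, so 1 day before Tuesday is Monday.

Monday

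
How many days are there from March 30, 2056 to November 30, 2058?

Day-of-year of March 30, 2056: 90.
Day-of-year of November 30, 2058: 334.
2056 has 366 days, so 366 − 90 = 276 days remain in 2056.
Full years: 2057: 365. Sum = 365.
Total: 276 + 365 + 334 = 975 days.

975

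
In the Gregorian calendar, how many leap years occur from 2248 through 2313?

Years divisible by 4: 2248, 2252, …, 2312 — 17 in all.
Of these, 2300 is divisible by 100 but not 400, so not leap.
Leap years: 17 − 1 = 16.

16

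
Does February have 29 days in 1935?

1935 is not a leap year.

No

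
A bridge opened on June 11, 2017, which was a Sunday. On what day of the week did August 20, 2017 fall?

June 2017: 30 − 11 = 19 days remain.
Then July (31): 31 days.
August 1–20, 2017: 20 days.
Total: 19 + 31 + 20 = 70 days.
70 is a multiple of 7, so August 20, 2017 falls on the same weekday: Sunday.

Sunday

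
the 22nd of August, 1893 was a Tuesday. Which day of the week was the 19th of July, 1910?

Tuesday

From August 22, 1893 to August 22, 1909: 16 years, of which 3 contain a Feb 29 — 13×365 + 3×366 = 5843 days.
(1900 is not a leap year (divisible by 100 but not 400).)
August 1909: 31 − 22 = 9 days remain.
Then 10 full months totalling 303 days.
July 1–19, 1910: 19 days.
Residual: 331 days.
Total: 6174 days.
6174 is a multiple of 7, so the 19th of July, 1910 falls on the same weekday: Tuesday.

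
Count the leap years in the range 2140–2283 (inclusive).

Years divisible by 4: 2140, 2144, …, 2280 — 36 in all.
Of these, 2200 is divisible by 100 but not 400, so not leap.
Leap years: 36 − 1 = 35.

35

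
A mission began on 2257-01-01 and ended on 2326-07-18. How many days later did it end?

25399

Day-of-year of January 1, 2257: 1.
Day-of-year of July 18, 2326: 199.
2257 has 365 days, so 365 − 1 = 364 days remain in 2257.
Full years 2258–2325: 52 common + 16 leap = 52×365 + 16×366 = 24836 days.
Total: 364 + 24836 + 199 = 25399 days.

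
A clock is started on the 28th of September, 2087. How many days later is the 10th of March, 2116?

From September 28, 2087 to September 28, 2115: 28 years, of which 6 contain a Feb 29 — 22×365 + 6×366 = 10226 days.
(2100 is not a leap year (divisible by 100 but not 400).)
September 2115: 30 − 28 = 2 days remain.
Then October (31), November (30), December (31), January (31), February 2116 (29): 31 + 30 + 31 + 31 + 29 = 152 days.
March 1–10, 2116: 10 days.
Residual: 164 days.
Total: 10390 days.

10390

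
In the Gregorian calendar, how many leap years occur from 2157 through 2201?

Years divisible by 4 in [2157, 2201]: 2160, 2164, 2168, 2172, 2176, 2180, 2184, 2188, 2192, 2196, 2200.
Of these, 2200 is divisible by 100 but not 400, so not leap.
Leap years: 11 − 1 = 10.

10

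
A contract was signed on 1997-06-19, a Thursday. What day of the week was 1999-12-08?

Wednesday

June 19, 1997 → June 19, 1998: 365 days.
June 19, 1998 → June 19, 1999: 365 days.
June 1999: 30 − 19 = 11 days remain.
Then July (31), August (31), September (30), October (31), November (30): 31 + 31 + 30 + 31 + 30 = 153 days.
December 1–8, 1999: 8 days.
Residual: 172 days.
Total: 902 days.
902 mod 7 = 6, so 6 days after Thursday is Wednesday.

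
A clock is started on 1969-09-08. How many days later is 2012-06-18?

Day-of-year of September 8, 1969: 251.
Day-of-year of June 18, 2012: 170.
1969 has 365 days, so 365 − 251 = 114 days remain in 1969.
Full years 1970–2011: 32 common + 10 leap = 32×365 + 10×366 = 15340 days.
Total: 114 + 15340 + 170 = 15624 days.

15624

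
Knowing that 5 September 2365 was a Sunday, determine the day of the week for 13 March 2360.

Count forward from the earlier date (March 13, 2360) to the later (September 5, 2365):
Day-of-year of March 13, 2360: 73.
Day-of-year of September 5, 2365: 248.
2360 has 366 days, so 366 − 73 = 293 days remain in 2360.
Full years: 2361: 365; 2362: 365; 2363: 365; 2364: 366. Sum = 1461.
Total: 293 + 1461 + 248 = 2002 days.
2002 is a multiple of 7, so 13 March 2360 falls on the same weekday: Sunday.

Sunday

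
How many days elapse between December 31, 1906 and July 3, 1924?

Day-of-year of December 31, 1906: 365.
Day-of-year of July 3, 1924: 185.
1906 has 365 days, so 365 − 365 = 0 days remain in 1906.
Full years 1907–1923: 13 common + 4 leap = 13×365 + 4×366 = 6209 days.
Total: 0 + 6209 + 185 = 6394 days.

6394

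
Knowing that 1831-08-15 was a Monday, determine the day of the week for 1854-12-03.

Sunday

Day-of-year of August 15, 1831: 227.
Day-of-year of December 3, 1854: 337.
1831 has 365 days, so 365 − 227 = 138 days remain in 1831.
Full years 1832–1853: 16 common + 6 leap = 16×365 + 6×366 = 8036 days.
Total: 138 + 8036 + 337 = 8511 days.
8511 mod 7 = 6, so 6 days after Monday is Sunday.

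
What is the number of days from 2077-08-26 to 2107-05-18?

10856

From August 26, 2077 to August 26, 2106: 29 years, of which 6 contain a Feb 29 — 23×365 + 6×366 = 10591 days.
(2100 is not a leap year (divisible by 100 but not 400).)
August 2106: 31 − 26 = 5 days remain.
Then September (30), October (31), November (30), December (31), January (31), February 2107 (28), March (31), April (30): 30 + 31 + 30 + 31 + 31 + 28 + 31 + 30 = 242 days.
May 1–18, 2107: 18 days.
Residual: 265 days.
Total: 10856 days.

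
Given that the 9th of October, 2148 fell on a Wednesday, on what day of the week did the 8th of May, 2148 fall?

Wednesday

Count forward from the earlier date (May 8, 2148) to the later (October 9, 2148):
May 2148: 31 − 8 = 23 days remain.
Then June (30), July (31), August (31), September (30): 30 + 31 + 31 + 30 = 122 days.
October 1–9, 2148: 9 days.
Total: 23 + 122 + 9 = 154 days.
154 is a multiple of 7, so the 8th of May, 2148 falls on the same weekday: Wednesday.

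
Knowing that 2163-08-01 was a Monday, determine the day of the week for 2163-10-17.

Monday

August 2163: 31 − 1 = 30 days remain.
Then September (30): 30 days.
October 1–17, 2163: 17 days.
Total: 30 + 30 + 17 = 77 days.
77 is a multiple of 7, so 2163-10-17 falls on the same weekday: Monday.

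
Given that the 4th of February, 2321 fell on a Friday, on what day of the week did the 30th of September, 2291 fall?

Count forward from the earlier date (September 30, 2291) to the later (February 4, 2321):
From September 30, 2291 to September 30, 2320: 29 years, of which 7 contain a Feb 29 — 22×365 + 7×366 = 10592 days.
(2300 is not a leap year (divisible by 100 but not 400).)
September 2320: 30 − 30 = 0 days remain.
Then October (31), November (30), December (31), January (31): 31 + 30 + 31 + 31 = 123 days.
February 1–4, 2321: 4 days (2321 is not a leap year).
Residual: 127 days.
Total: 10719 days.
10719 mod 7 = 2, so 2 days before Friday is Wednesday.

Wednesday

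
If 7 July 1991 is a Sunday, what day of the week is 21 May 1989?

Count forward from the earlier date (May 21, 1989) to the later (July 7, 1991):
Day-of-year of May 21, 1989: 141.
Day-of-year of July 7, 1991: 188.
1989 has 365 days, so 365 − 141 = 224 days remain in 1989.
Full years: 1990: 365. Sum = 365.
Total: 224 + 365 + 188 = 777 days.
777 is a multiple of 7, so 21 May 1989 falls on the same weekday: Sunday.

Sunday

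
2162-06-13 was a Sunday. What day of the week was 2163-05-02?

June 2162: 30 − 13 = 17 days remain.
Then 10 full months totalling 304 days.
May 1–2, 2163: 2 days.
Total: 17 + 304 + 2 = 323 days.
323 mod 7 = 1, so 1 day after Sunday is Monday.

Monday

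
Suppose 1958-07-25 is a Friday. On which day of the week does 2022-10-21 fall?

Friday

Day-of-year of July 25, 1958: 206.
Day-of-year of October 21, 2022: 294.
1958 has 365 days, so 365 − 206 = 159 days remain in 1958.
Full years 1959–2021: 47 common + 16 leap = 47×365 + 16×366 = 23011 days.
Total: 159 + 23011 + 294 = 23464 days.
23464 is a multiple of 7, so 2022-10-21 falls on the same weekday: Friday.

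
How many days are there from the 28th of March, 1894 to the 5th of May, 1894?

38

March 1894: 31 − 28 = 3 days remain.
Then April (30): 30 days.
May 1–5, 1894: 5 days.
Total: 3 + 30 + 5 = 38 days.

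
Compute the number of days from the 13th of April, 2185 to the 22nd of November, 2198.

4971

Day-of-year of April 13, 2185: 103.
Day-of-year of November 22, 2198: 326.
2185 has 365 days, so 365 − 103 = 262 days remain in 2185.
Full years 2186–2197: 9 common + 3 leap = 9×365 + 3×366 = 4383 days.
Total: 262 + 4383 + 326 = 4971 days.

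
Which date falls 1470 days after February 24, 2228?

March 4, 2232

Count 1470 days after February 24, 2228:
February 24, 2228 → February 24, 2229: 366 days (2228 is a leap year).
February 24, 2229 → February 24, 2230: 365 days.
February 24, 2230 → February 24, 2231: 365 days.
February 24, 2231 → February 24, 2232: 365 days.
February 2232: 29 − 24 = 5 days remain (2232 is a leap year, so February has 29 days).
March 1–4, 2232: 4 days.
Residual: 9 days.
Total: 1470 days.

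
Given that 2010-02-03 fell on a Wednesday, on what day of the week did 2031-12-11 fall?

Thursday

From February 3, 2010 to February 3, 2031: 21 years, of which 5 contain a Feb 29 — 16×365 + 5×366 = 7670 days.
February 2031: 28 − 3 = 25 days remain (2031 is not a leap year, so February has 28 days).
Then 9 full months totalling 275 days.
December 1–11, 2031: 11 days.
Residual: 311 days.
Total: 7981 days.
7981 mod 7 = 1, so 1 day after Wednesday is Thursday.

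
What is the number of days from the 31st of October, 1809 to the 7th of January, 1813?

1164

October 31, 1809 → October 31, 1810: 365 days.
October 31, 1810 → October 31, 1811: 365 days.
October 31, 1811 → October 31, 1812: 366 days (1812 is a leap year).
October 1812: 31 − 31 = 0 days remain.
Then November (30), December (31): 30 + 31 = 61 days.
January 1–7, 1813: 7 days.
Residual: 68 days.
Total: 1164 days.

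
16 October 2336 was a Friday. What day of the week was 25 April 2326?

Sunday

Count forward from the earlier date (April 25, 2326) to the later (October 16, 2336):
Day-of-year of April 25, 2326: 115.
Day-of-year of October 16, 2336: 290.
2326 has 365 days, so 365 − 115 = 250 days remain in 2326.
Full years 2327–2335: 7 common + 2 leap = 7×365 + 2×366 = 3287 days.
Total: 250 + 3287 + 290 = 3827 days.
3827 mod 7 = 5, so 5 days before Friday is Sunday.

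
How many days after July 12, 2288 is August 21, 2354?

From July 12, 2288 to July 12, 2354: 66 years, of which 15 contain a Feb 29 — 51×365 + 15×366 = 24105 days.
(2300 is not a leap year (divisible by 100 but not 400).)
July 2354: 31 − 12 = 19 days remain.
August 1–21, 2354: 21 days.
Residual: 40 days.
Total: 24145 days.

24145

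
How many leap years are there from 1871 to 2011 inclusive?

34

Years divisible by 4: 1872, 1876, …, 2008 — 35 in all.
Of these, 1900 is divisible by 100 but not 400, so not leap.
2000 is divisible by 400, so still leap.
Leap years: 35 − 1 = 34.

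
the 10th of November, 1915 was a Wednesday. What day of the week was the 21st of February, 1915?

Count forward from the earlier date (February 21, 1915) to the later (November 10, 1915):
February 1915: 28 − 21 = 7 days remain (1915 is not a leap year, so February has 28 days).
Then March (31), April (30), May (31), June (30), July (31), August (31), September (30), October (31): 31 + 30 + 31 + 30 + 31 + 31 + 30 + 31 = 245 days.
November 1–10, 1915: 10 days.
Total: 7 + 245 + 10 = 262 days.
262 mod 7 = 3, so 3 days before Wednesday is Sunday.

Sunday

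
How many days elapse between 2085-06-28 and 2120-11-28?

From June 28, 2085 to June 28, 2120: 35 years, of which 8 contain a Feb 29 — 27×365 + 8×366 = 12783 days.
(2100 is not a leap year (divisible by 100 but not 400).)
June 2120: 30 − 28 = 2 days remain.
Then July (31), August (31), September (30), October (31): 31 + 31 + 30 + 31 = 123 days.
November 1–28, 2120: 28 days.
Residual: 153 days.
Total: 12936 days.

12936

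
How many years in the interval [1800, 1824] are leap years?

Years divisible by 4 in [1800, 1824]: 1800, 1804, 1808, 1812, 1816, 1820, 1824.
Of these, 1800 is divisible by 100 but not 400, so not leap.
Leap years: 7 − 1 = 6.

6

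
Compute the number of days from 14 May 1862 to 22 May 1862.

Within May 1862: 22 − 14 = 8 days.

8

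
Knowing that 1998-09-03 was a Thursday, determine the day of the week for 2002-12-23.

Monday

Day-of-year of September 3, 1998: 246.
Day-of-year of December 23, 2002: 357.
1998 has 365 days, so 365 − 246 = 119 days remain in 1998.
Full years: 1999: 365; 2000: 366; 2001: 365. Sum = 1096.
Total: 119 + 1096 + 357 = 1572 days.
1572 mod 7 = 4, so 4 days after Thursday is Monday.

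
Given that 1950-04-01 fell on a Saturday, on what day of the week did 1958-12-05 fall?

Day-of-year of April 1, 1950: 91.
Day-of-year of December 5, 1958: 339.
1950 has 365 days, so 365 − 91 = 274 days remain in 1950.
Full years 1951–1957: 5 common + 2 leap = 5×365 + 2×366 = 2557 days.
Total: 274 + 2557 + 339 = 3170 days.
3170 mod 7 = 6, so 6 days after Saturday is Friday.

Friday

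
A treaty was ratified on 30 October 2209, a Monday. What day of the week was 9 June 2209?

Count forward from the earlier date (June 9, 2209) to the later (October 30, 2209):
June 2209: 30 − 9 = 21 days remain.
Then July (31), August (31), September (30): 31 + 31 + 30 = 92 days.
October 1–30, 2209: 30 days.
Total: 21 + 92 + 30 = 143 days.
143 mod 7 = 3, so 3 days before Monday is Friday.

Friday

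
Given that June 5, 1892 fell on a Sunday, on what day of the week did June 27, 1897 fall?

Day-of-year of June 5, 1892: 157.
Day-of-year of June 27, 1897: 178.
1892 has 366 days, so 366 − 157 = 209 days remain in 1892.
Full years: 1893: 365; 1894: 365; 1895: 365; 1896: 366. Sum = 1461.
Total: 209 + 1461 + 178 = 1848 days.
1848 is a multiple of 7, so June 27, 1897 falls on the same weekday: Sunday.

Sunday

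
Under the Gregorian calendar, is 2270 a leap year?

No

2270 is not a leap year.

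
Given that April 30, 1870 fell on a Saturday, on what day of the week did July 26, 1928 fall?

From April 30, 1870 to April 30, 1928: 58 years, of which 14 contain a Feb 29 — 44×365 + 14×366 = 21184 days.
(1900 is not a leap year (divisible by 100 but not 400).)
April 1928: 30 − 30 = 0 days remain.
Then May (31), June (30): 31 + 30 = 61 days.
July 1–26, 1928: 26 days.
Residual: 87 days.
Total: 21271 days.
21271 mod 7 = 5, so 5 days after Saturday is Thursday.

Thursday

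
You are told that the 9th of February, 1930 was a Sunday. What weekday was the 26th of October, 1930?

Sunday

February 1930: 28 − 9 = 19 days remain (1930 is not a leap year, so February has 28 days).
Then March (31), April (30), May (31), June (30), July (31), August (31), September (30): 31 + 30 + 31 + 30 + 31 + 31 + 30 = 214 days.
October 1–26, 1930: 26 days.
Total: 19 + 214 + 26 = 259 days.
259 is a multiple of 7, so the 26th of October, 1930 falls on the same weekday: Sunday.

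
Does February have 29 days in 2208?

Yes

2208 is a leap year.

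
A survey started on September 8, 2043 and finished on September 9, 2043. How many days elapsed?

Within September 2043: 9 − 8 = 1 day.

1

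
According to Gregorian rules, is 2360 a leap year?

Yes

2360 is a leap year.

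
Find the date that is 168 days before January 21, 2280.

August 6, 2279

Count 168 days before January 21, 2280:
Day-of-year of August 6, 2279: 218.
Day-of-year of January 21, 2280: 21.
2279 has 365 days, so 365 − 218 = 147 days remain in 2279.
Total: 147 + 21 = 168 days.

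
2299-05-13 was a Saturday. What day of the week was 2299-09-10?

May 2299: 31 − 13 = 18 days remain.
Then June (30), July (31), August (31): 30 + 31 + 31 = 92 days.
September 1–10, 2299: 10 days.
Total: 18 + 92 + 10 = 120 days.
120 mod 7 = 1, so 1 day after Saturday is Sunday.

Sunday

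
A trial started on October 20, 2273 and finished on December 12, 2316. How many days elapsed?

Day-of-year of October 20, 2273: 293.
Day-of-year of December 12, 2316: 347.
2273 has 365 days, so 365 − 293 = 72 days remain in 2273.
Full years 2274–2315: 33 common + 9 leap = 33×365 + 9×366 = 15339 days.
Total: 72 + 15339 + 347 = 15758 days.

15758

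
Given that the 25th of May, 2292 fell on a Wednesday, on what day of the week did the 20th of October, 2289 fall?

Count forward from the earlier date (October 20, 2289) to the later (May 25, 2292):
Day-of-year of October 20, 2289: 293.
Day-of-year of May 25, 2292: 146.
2289 has 365 days, so 365 − 293 = 72 days remain in 2289.
Full years: 2290: 365; 2291: 365. Sum = 730.
Total: 72 + 730 + 146 = 948 days.
948 mod 7 = 3, so 3 days before Wednesday is Sunday.

Sunday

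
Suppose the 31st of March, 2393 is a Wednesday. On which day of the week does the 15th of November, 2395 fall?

March 31, 2393 → March 31, 2394: 365 days.
March 31, 2394 → March 31, 2395: 365 days.
March 2395: 31 − 31 = 0 days remain.
Then April (30), May (31), June (30), July (31), August (31), September (30), October (31): 30 + 31 + 30 + 31 + 31 + 30 + 31 = 214 days.
November 1–15, 2395: 15 days.
Residual: 229 days.
Total: 959 days.
959 is a multiple of 7, so the 15th of November, 2395 falls on the same weekday: Wednesday.

Wednesday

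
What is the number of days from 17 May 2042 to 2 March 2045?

Day-of-year of May 17, 2042: 137.
Day-of-year of March 2, 2045: 61.
2042 has 365 days, so 365 − 137 = 228 days remain in 2042.
Full years: 2043: 365; 2044: 366. Sum = 731.
Total: 228 + 731 + 61 = 1020 days.

1020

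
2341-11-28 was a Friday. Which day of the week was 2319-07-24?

Thursday

Count forward from the earlier date (July 24, 2319) to the later (November 28, 2341):
From July 24, 2319 to July 24, 2341: 22 years, of which 6 contain a Feb 29 — 16×365 + 6×366 = 8036 days.
July 2341: 31 − 24 = 7 days remain.
Then August (31), September (30), October (31): 31 + 30 + 31 = 92 days.
November 1–28, 2341: 28 days.
Residual: 127 days.
Total: 8163 days.
8163 mod 7 = 1, so 1 day before Friday is Thursday.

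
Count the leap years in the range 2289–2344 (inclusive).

Years divisible by 4: 2292, 2296, …, 2344 — 14 in all.
Of these, 2300 is divisible by 100 but not 400, so not leap.
Leap years: 14 − 1 = 13.

13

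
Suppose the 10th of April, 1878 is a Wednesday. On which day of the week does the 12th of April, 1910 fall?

From April 10, 1878 to April 10, 1910: 32 years, of which 7 contain a Feb 29 — 25×365 + 7×366 = 11687 days.
(1900 is not a leap year (divisible by 100 but not 400).)
Within April 1910: 12 − 10 = 2 days.
Total: 11689 days.
11689 mod 7 = 6, so 6 days after Wednesday is Tuesday.

Tuesday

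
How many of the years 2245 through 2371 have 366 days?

Years divisible by 4: 2248, 2252, …, 2368 — 31 in all.
Of these, 2300 is divisible by 100 but not 400, so not leap.
Leap years: 31 − 1 = 30.

30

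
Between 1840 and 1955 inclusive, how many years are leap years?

28

Years divisible by 4: 1840, 1844, …, 1952 — 29 in all.
Of these, 1900 is divisible by 100 but not 400, so not leap.
Leap years: 29 − 1 = 28.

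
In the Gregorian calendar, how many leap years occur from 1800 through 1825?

6

Years divisible by 4 in [1800, 1825]: 1800, 1804, 1808, 1812, 1816, 1820, 1824.
Of these, 1800 is divisible by 100 but not 400, so not leap.
Leap years: 7 − 1 = 6.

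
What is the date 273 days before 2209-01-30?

2208-05-02

Count 273 days before January 30, 2209:
Day-of-year of May 2, 2208: 123.
Day-of-year of January 30, 2209: 30.
2208 has 366 days, so 366 − 123 = 243 days remain in 2208.
Total: 243 + 30 = 273 days.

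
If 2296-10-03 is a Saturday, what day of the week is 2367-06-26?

Monday

Day-of-year of October 3, 2296: 277.
Day-of-year of June 26, 2367: 177.
2296 has 366 days, so 366 − 277 = 89 days remain in 2296.
Full years 2297–2366: 54 common + 16 leap = 54×365 + 16×366 = 25566 days.
Total: 89 + 25566 + 177 = 25832 days.
25832 mod 7 = 2, so 2 days after Saturday is Monday.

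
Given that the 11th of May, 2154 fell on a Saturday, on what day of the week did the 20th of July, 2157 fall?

Wednesday

Day-of-year of May 11, 2154: 131.
Day-of-year of July 20, 2157: 201.
2154 has 365 days, so 365 − 131 = 234 days remain in 2154.
Full years: 2155: 365; 2156: 366. Sum = 731.
Total: 234 + 731 + 201 = 1166 days.
1166 mod 7 = 4, so 4 days after Saturday is Wednesday.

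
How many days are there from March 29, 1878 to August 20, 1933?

20232

Day-of-year of March 29, 1878: 88.
Day-of-year of August 20, 1933: 232.
1878 has 365 days, so 365 − 88 = 277 days remain in 1878.
Full years 1879–1932: 41 common + 13 leap = 41×365 + 13×366 = 19723 days.
Total: 277 + 19723 + 232 = 20232 days.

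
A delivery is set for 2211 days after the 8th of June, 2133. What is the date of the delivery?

the 28th of June, 2139

Count 2211 days after June 8, 2133:
Day-of-year of June 8, 2133: 159.
Day-of-year of June 28, 2139: 179.
2133 has 365 days, so 365 − 159 = 206 days remain in 2133.
Full years: 2134: 365; 2135: 365; 2136: 366; 2137: 365; 2138: 365. Sum = 1826.
Total: 206 + 1826 + 179 = 2211 days.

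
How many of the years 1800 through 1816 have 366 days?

Years divisible by 4 in [1800, 1816]: 1800, 1804, 1808, 1812, 1816.
Of these, 1800 is divisible by 100 but not 400, so not leap.
Leap years: 5 − 1 = 4.

4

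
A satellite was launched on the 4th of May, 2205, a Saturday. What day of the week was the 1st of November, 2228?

Saturday

From May 4, 2205 to May 4, 2228: 23 years, of which 6 contain a Feb 29 — 17×365 + 6×366 = 8401 days.
May 2228: 31 − 4 = 27 days remain.
Then June (30), July (31), August (31), September (30), October (31): 30 + 31 + 31 + 30 + 31 = 153 days.
November 1, 2228: 1 day.
Residual: 181 days.
Total: 8582 days.
8582 is a multiple of 7, so the 1st of November, 2228 falls on the same weekday: Saturday.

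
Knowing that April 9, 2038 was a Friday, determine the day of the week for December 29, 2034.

Count forward from the earlier date (December 29, 2034) to the later (April 9, 2038):
December 29, 2034 → December 29, 2035: 365 days.
December 29, 2035 → December 29, 2036: 366 days (2036 is a leap year).
December 29, 2036 → December 29, 2037: 365 days.
December 2037: 31 − 29 = 2 days remain.
Then January (31), February 2038 (28), March (31): 31 + 28 + 31 = 90 days.
April 1–9, 2038: 9 days.
Residual: 101 days.
Total: 1197 days.
1197 is a multiple of 7, so December 29, 2034 falls on the same weekday: Friday.

Friday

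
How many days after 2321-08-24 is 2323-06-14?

Day-of-year of August 24, 2321: 236.
Day-of-year of June 14, 2323: 165.
2321 has 365 days, so 365 − 236 = 129 days remain in 2321.
Full years: 2322: 365. Sum = 365.
Total: 129 + 365 + 165 = 659 days.

659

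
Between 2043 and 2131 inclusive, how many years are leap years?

Years divisible by 4: 2044, 2048, …, 2128 — 22 in all.
Of these, 2100 is divisible by 100 but not 400, so not leap.
Leap years: 22 − 1 = 21.

21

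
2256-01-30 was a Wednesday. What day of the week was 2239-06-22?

Count forward from the earlier date (June 22, 2239) to the later (January 30, 2256):
Day-of-year of June 22, 2239: 173.
Day-of-year of January 30, 2256: 30.
2239 has 365 days, so 365 − 173 = 192 days remain in 2239.
Full years 2240–2255: 12 common + 4 leap = 12×365 + 4×366 = 5844 days.
Total: 192 + 5844 + 30 = 6066 days.
6066 mod 7 = 4, so 4 days before Wednesday is Saturday.

Saturday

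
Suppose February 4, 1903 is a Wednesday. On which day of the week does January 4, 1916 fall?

Tuesday

Day-of-year of February 4, 1903: 35.
Day-of-year of January 4, 1916: 4.
1903 has 365 days, so 365 − 35 = 330 days remain in 1903.
Full years 1904–1915: 9 common + 3 leap = 9×365 + 3×366 = 4383 days.
Total: 330 + 4383 + 4 = 4717 days.
4717 mod 7 = 6, so 6 days after Wednesday is Tuesday.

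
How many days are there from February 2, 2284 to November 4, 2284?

276

February 2284: 29 − 2 = 27 days remain (2284 is a leap year, so February has 29 days).
Then March (31), April (30), May (31), June (30), July (31), August (31), September (30), October (31): 31 + 30 + 31 + 30 + 31 + 31 + 30 + 31 = 245 days.
November 1–4, 2284: 4 days.
Total: 27 + 245 + 4 = 276 days.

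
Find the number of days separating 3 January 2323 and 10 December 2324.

Day-of-year of January 3, 2323: 3.
Day-of-year of December 10, 2324: 345.
2323 has 365 days, so 365 − 3 = 362 days remain in 2323.
Total: 362 + 345 = 707 days.

707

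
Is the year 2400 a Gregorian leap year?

Yes

2400 is a leap year (divisible by 400).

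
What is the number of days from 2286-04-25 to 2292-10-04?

2354

Day-of-year of April 25, 2286: 115.
Day-of-year of October 4, 2292: 278.
2286 has 365 days, so 365 − 115 = 250 days remain in 2286.
Full years: 2287: 365; 2288: 366; 2289: 365; 2290: 365; 2291: 365. Sum = 1826.
Total: 250 + 1826 + 278 = 2354 days.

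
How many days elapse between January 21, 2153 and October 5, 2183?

11214

From January 21, 2153 to January 21, 2183: 30 years, of which 7 contain a Feb 29 — 23×365 + 7×366 = 10957 days.
January 2183: 31 − 21 = 10 days remain.
Then February 2183 (28), March (31), April (30), May (31), June (30), July (31), August (31), September (30): 28 + 31 + 30 + 31 + 30 + 31 + 31 + 30 = 242 days.
October 1–5, 2183: 5 days.
Residual: 257 days.
Total: 11214 days.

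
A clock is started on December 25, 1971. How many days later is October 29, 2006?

12727

From December 25, 1971 to December 25, 2005: 34 years, of which 9 contain a Feb 29 — 25×365 + 9×366 = 12419 days.
(2000 is a leap year (divisible by 400).)
December 2005: 31 − 25 = 6 days remain.
Then 9 full months totalling 273 days.
October 1–29, 2006: 29 days.
Residual: 308 days.
Total: 12727 days.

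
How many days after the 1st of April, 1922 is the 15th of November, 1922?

228

April 1922: 30 − 1 = 29 days remain.
Then May (31), June (30), July (31), August (31), September (30), October (31): 31 + 30 + 31 + 31 + 30 + 31 = 184 days.
November 1–15, 1922: 15 days.
Total: 29 + 184 + 15 = 228 days.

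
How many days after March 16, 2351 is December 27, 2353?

March 2351: 31 − 16 = 15 days remain.
Then 32 full months totalling 975 days.
December 1–27, 2353: 27 days.
Total: 15 + 975 + 27 = 1017 days.

1017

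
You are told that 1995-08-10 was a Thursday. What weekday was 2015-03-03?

Tuesday

Day-of-year of August 10, 1995: 222.
Day-of-year of March 3, 2015: 62.
1995 has 365 days, so 365 − 222 = 143 days remain in 1995.
Full years 1996–2014: 14 common + 5 leap = 14×365 + 5×366 = 6940 days.
Total: 143 + 6940 + 62 = 7145 days.
7145 mod 7 = 5, so 5 days after Thursday is Tuesday.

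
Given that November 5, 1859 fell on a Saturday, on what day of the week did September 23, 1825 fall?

Friday

Count forward from the earlier date (September 23, 1825) to the later (November 5, 1859):
Day-of-year of September 23, 1825: 266.
Day-of-year of November 5, 1859: 309.
1825 has 365 days, so 365 − 266 = 99 days remain in 1825.
Full years 1826–1858: 25 common + 8 leap = 25×365 + 8×366 = 12053 days.
Total: 99 + 12053 + 309 = 12461 days.
12461 mod 7 = 1, so 1 day before Saturday is Friday.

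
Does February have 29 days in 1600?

Yes

1600 is a leap year (divisible by 400).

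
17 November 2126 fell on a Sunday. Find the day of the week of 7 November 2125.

Count forward from the earlier date (November 7, 2125) to the later (November 17, 2126):
Day-of-year of November 7, 2125: 311.
Day-of-year of November 17, 2126: 321.
2125 has 365 days, so 365 − 311 = 54 days remain in 2125.
Total: 54 + 321 = 375 days.
375 mod 7 = 4, so 4 days before Sunday is Wednesday.

Wednesday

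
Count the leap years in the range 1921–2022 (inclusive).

25

Years divisible by 4: 1924, 1928, …, 2020 — 25 in all.
2000 is divisible by 400, so still leap.
No century exceptions apply. Count: 25.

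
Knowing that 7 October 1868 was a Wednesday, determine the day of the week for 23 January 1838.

Count forward from the earlier date (January 23, 1838) to the later (October 7, 1868):
From January 23, 1838 to January 23, 1868: 30 years, of which 7 contain a Feb 29 — 23×365 + 7×366 = 10957 days.
January 1868: 31 − 23 = 8 days remain.
Then February 1868 (29), March (31), April (30), May (31), June (30), July (31), August (31), September (30): 29 + 31 + 30 + 31 + 30 + 31 + 31 + 30 = 243 days.
October 1–7, 1868: 7 days.
Residual: 258 days.
Total: 11215 days.
11215 mod 7 = 1, so 1 day before Wednesday is Tuesday.

Tuesday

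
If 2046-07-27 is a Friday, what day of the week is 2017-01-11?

Count forward from the earlier date (January 11, 2017) to the later (July 27, 2046):
From January 11, 2017 to January 11, 2046: 29 years, of which 7 contain a Feb 29 — 22×365 + 7×366 = 10592 days.
January 2046: 31 − 11 = 20 days remain.
Then February 2046 (28), March (31), April (30), May (31), June (30): 28 + 31 + 30 + 31 + 30 = 150 days.
July 1–27, 2046: 27 days.
Residual: 197 days.
Total: 10789 days.
10789 mod 7 = 2, so 2 days before Friday is Wednesday.

Wednesday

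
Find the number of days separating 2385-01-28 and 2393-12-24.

Day-of-year of January 28, 2385: 28.
Day-of-year of December 24, 2393: 358.
2385 has 365 days, so 365 − 28 = 337 days remain in 2385.
Full years 2386–2392: 5 common + 2 leap = 5×365 + 2×366 = 2557 days.
Total: 337 + 2557 + 358 = 3252 days.

3252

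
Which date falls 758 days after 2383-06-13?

2385-07-10

Count 758 days after June 13, 2383:
Day-of-year of June 13, 2383: 164.
Day-of-year of July 10, 2385: 191.
2383 has 365 days, so 365 − 164 = 201 days remain in 2383.
Full years: 2384: 366. Sum = 366.
Total: 201 + 366 + 191 = 758 days.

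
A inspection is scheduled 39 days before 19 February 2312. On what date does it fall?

11 January 2312

Count 39 days before February 19, 2312:
January 2312: 31 − 11 = 20 days remain.
February 1–19, 2312: 19 days (2312 is a leap year).
Total: 20 + 19 = 39 days.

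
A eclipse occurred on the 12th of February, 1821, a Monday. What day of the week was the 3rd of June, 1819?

Count forward from the earlier date (June 3, 1819) to the later (February 12, 1821):
Day-of-year of June 3, 1819: 154.
Day-of-year of February 12, 1821: 43.
1819 has 365 days, so 365 − 154 = 211 days remain in 1819.
Full years: 1820: 366. Sum = 366.
Total: 211 + 366 + 43 = 620 days.
620 mod 7 = 4, so 4 days before Monday is Thursday.

Thursday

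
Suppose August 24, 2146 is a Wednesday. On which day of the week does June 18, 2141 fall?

Count forward from the earlier date (June 18, 2141) to the later (August 24, 2146):
Day-of-year of June 18, 2141: 169.
Day-of-year of August 24, 2146: 236.
2141 has 365 days, so 365 − 169 = 196 days remain in 2141.
Full years: 2142: 365; 2143: 365; 2144: 366; 2145: 365. Sum = 1461.
Total: 196 + 1461 + 236 = 1893 days.
1893 mod 7 = 3, so 3 days before Wednesday is Sunday.

Sunday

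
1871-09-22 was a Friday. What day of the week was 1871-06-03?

Count forward from the earlier date (June 3, 1871) to the later (September 22, 1871):
June 1871: 30 − 3 = 27 days remain.
Then July (31), August (31): 31 + 31 = 62 days.
September 1–22, 1871: 22 days.
Total: 27 + 62 + 22 = 111 days.
111 mod 7 = 6, so 6 days before Friday is Saturday.

Saturday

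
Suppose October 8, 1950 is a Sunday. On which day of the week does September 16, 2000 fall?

From October 8, 1950 to October 8, 1999: 49 years, of which 12 contain a Feb 29 — 37×365 + 12×366 = 17897 days.
October 1999: 31 − 8 = 23 days remain.
Then 10 full months totalling 305 days.
September 1–16, 2000: 16 days.
Residual: 344 days.
Total: 18241 days.
18241 mod 7 = 6, so 6 days after Sunday is Saturday.

Saturday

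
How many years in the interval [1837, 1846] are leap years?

2

Years divisible by 4 in [1837, 1846]: 1840, 1844.
No century exceptions apply. Count: 2.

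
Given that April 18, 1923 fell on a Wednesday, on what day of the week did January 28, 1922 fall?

Count forward from the earlier date (January 28, 1922) to the later (April 18, 1923):
Day-of-year of January 28, 1922: 28.
Day-of-year of April 18, 1923: 108.
1922 has 365 days, so 365 − 28 = 337 days remain in 1922.
Total: 337 + 108 = 445 days.
445 mod 7 = 4, so 4 days before Wednesday is Saturday.

Saturday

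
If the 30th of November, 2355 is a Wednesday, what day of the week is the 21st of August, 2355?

Sunday

Count forward from the earlier date (August 21, 2355) to the later (November 30, 2355):
August 2355: 31 − 21 = 10 days remain.
Then September (30), October (31): 30 + 31 = 61 days.
November 1–30, 2355: 30 days.
Total: 10 + 61 + 30 = 101 days.
101 mod 7 = 3, so 3 days before Wednesday is Sunday.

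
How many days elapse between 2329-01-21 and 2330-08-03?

559

Day-of-year of January 21, 2329: 21.
Day-of-year of August 3, 2330: 215.
2329 has 365 days, so 365 − 21 = 344 days remain in 2329.
Total: 344 + 215 = 559 days.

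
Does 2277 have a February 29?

2277 is not a leap year.

No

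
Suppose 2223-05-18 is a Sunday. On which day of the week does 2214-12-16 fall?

Friday

Count forward from the earlier date (December 16, 2214) to the later (May 18, 2223):
From December 16, 2214 to December 16, 2222: 8 years, of which 2 contain a Feb 29 — 6×365 + 2×366 = 2922 days.
December 2222: 31 − 16 = 15 days remain.
Then January (31), February 2223 (28), March (31), April (30): 31 + 28 + 31 + 30 = 120 days.
May 1–18, 2223: 18 days.
Residual: 153 days.
Total: 3075 days.
3075 mod 7 = 2, so 2 days before Sunday is Friday.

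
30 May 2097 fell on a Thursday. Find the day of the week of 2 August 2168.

Tuesday

Day-of-year of May 30, 2097: 150.
Day-of-year of August 2, 2168: 215.
2097 has 365 days, so 365 − 150 = 215 days remain in 2097.
Full years 2098–2167: 54 common + 16 leap = 54×365 + 16×366 = 25566 days.
Total: 215 + 25566 + 215 = 25996 days.
25996 mod 7 = 5, so 5 days after Thursday is Tuesday.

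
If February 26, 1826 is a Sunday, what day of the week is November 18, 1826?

Saturday

February 1826: 28 − 26 = 2 days remain (1826 is not a leap year, so February has 28 days).
Then March (31), April (30), May (31), June (30), July (31), August (31), September (30), October (31): 31 + 30 + 31 + 30 + 31 + 31 + 30 + 31 = 245 days.
November 1–18, 1826: 18 days.
Total: 2 + 245 + 18 = 265 days.
265 mod 7 = 6, so 6 days after Sunday is Saturday.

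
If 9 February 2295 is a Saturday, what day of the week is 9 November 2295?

February 2295: 28 − 9 = 19 days remain (2295 is not a leap year, so February has 28 days).
Then March (31), April (30), May (31), June (30), July (31), August (31), September (30), October (31): 31 + 30 + 31 + 30 + 31 + 31 + 30 + 31 = 245 days.
November 1–9, 2295: 9 days.
Total: 19 + 245 + 9 = 273 days.
273 is a multiple of 7, so 9 November 2295 falls on the same weekday: Saturday.

Saturday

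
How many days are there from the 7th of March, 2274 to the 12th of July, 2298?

8893

From March 7, 2274 to March 7, 2298: 24 years, of which 6 contain a Feb 29 — 18×365 + 6×366 = 8766 days.
March 2298: 31 − 7 = 24 days remain.
Then April (30), May (31), June (30): 30 + 31 + 30 = 91 days.
July 1–12, 2298: 12 days.
Residual: 127 days.
Total: 8893 days.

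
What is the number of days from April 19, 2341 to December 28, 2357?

6097

Day-of-year of April 19, 2341: 109.
Day-of-year of December 28, 2357: 362.
2341 has 365 days, so 365 − 109 = 256 days remain in 2341.
Full years 2342–2356: 11 common + 4 leap = 11×365 + 4×366 = 5479 days.
Total: 256 + 5479 + 362 = 6097 days.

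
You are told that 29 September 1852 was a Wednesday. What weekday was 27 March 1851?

Thursday

Count forward from the earlier date (March 27, 1851) to the later (September 29, 1852):
March 1851: 31 − 27 = 4 days remain.
Then 17 full months totalling 519 days.
September 1–29, 1852: 29 days.
Total: 4 + 519 + 29 = 552 days.
552 mod 7 = 6, so 6 days before Wednesday is Thursday.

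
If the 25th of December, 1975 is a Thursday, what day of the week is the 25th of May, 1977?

Wednesday

December 25, 1975 → December 25, 1976: 366 days (1976 is a leap year).
December 1976: 31 − 25 = 6 days remain.
Then January (31), February 1977 (28), March (31), April (30): 31 + 28 + 31 + 30 = 120 days.
May 1–25, 1977: 25 days.
Residual: 151 days.
Total: 517 days.
517 mod 7 = 6, so 6 days after Thursday is Wednesday.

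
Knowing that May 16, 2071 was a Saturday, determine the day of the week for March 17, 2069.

Sunday

Count forward from the earlier date (March 17, 2069) to the later (May 16, 2071):
March 2069: 31 − 17 = 14 days remain.
Then 25 full months totalling 760 days.
May 1–16, 2071: 16 days.
Total: 14 + 760 + 16 = 790 days.
790 mod 7 = 6, so 6 days before Saturday is Sunday.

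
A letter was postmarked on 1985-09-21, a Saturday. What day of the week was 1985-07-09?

Count forward from the earlier date (July 9, 1985) to the later (September 21, 1985):
July 1985: 31 − 9 = 22 days remain.
Then August (31): 31 days.
September 1–21, 1985: 21 days.
Total: 22 + 31 + 21 = 74 days.
74 mod 7 = 4, so 4 days before Saturday is Tuesday.

Tuesday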